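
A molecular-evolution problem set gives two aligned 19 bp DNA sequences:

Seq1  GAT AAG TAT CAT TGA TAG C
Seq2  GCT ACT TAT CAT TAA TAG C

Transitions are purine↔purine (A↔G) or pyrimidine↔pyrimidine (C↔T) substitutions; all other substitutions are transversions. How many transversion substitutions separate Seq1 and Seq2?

3

Differing sites — 2:A/C (Tv); 5:A/C (Tv); 6:G/T (Tv); 14:G/A (Ti).
Of the 4 differences, 1 transition and 3 transversions, so the answer is 3.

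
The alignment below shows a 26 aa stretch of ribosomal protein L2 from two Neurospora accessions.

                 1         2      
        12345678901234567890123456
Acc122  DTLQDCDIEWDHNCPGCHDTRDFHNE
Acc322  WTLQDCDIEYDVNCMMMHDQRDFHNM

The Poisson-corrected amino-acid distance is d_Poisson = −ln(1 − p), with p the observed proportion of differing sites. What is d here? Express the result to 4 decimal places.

Mismatches occur at site 1 (D/W), site 10 (W/Y), site 12 (H/V), site 15 (P/M), site 16 (G/M), site 17 (C/M), site 20 (T/Q), site 26 (E/M).
p = 8/26 = 0.307692.
d = −ln(1 − 0.307692) = −ln(0.692308) = 0.3677.

0.3677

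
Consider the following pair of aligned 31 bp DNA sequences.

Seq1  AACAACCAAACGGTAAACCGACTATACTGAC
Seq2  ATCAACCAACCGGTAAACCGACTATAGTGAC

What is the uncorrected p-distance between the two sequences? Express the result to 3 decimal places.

Mismatches occur at site 2 (A→T), site 10 (A→C), site 27 (C→G).
There are 3 differences over 31 sites, so p = 3/31 = 0.097.

0.097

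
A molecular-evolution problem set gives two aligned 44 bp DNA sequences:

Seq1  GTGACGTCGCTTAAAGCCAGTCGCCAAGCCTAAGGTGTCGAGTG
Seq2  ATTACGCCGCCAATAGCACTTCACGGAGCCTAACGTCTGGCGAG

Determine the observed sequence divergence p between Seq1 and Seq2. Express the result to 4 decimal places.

0.3864

Mismatches occur at site 1 (G/A), site 3 (G/T), site 7 (T/C), site 11 (T/C), site 12 (T/A), site 14 (A/T), site 18 (C/A), site 19 (A/C), site 20 (G/T), site 23 (G/A), site 25 (C/G), site 26 (A/G), site 34 (G/C), site 37 (G/C), site 39 (C/G), site 41 (A/C), site 43 (T/A).
There are 17 differences over 44 sites, so p = 17/44 = 0.3864.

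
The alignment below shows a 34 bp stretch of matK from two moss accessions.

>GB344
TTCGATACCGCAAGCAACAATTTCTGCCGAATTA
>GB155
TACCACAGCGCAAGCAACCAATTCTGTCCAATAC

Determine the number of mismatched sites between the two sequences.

10

The sequences differ at positions 2 (T/A), 4 (G/C), 6 (T/C), 8 (C/G), 19 (A/C), 21 (T/A), 27 (C/T), 29 (G/C), 33 (T/A), 34 (A/C).
That gives 10 mismatches out of 34 aligned sites, so the Hamming distance is 10.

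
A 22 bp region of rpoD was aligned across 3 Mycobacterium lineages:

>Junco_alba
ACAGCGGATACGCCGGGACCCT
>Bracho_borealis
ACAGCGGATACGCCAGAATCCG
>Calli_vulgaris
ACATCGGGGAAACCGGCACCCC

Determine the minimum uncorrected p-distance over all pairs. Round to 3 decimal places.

0.182

Pairwise Hamming distances:
  Junco_alba vs Bracho_borealis: 4
  Junco_alba vs Calli_vulgaris: 7
  Bracho_borealis vs Calli_vulgaris: 9
The smallest is 4 mismatches, between Junco_alba and Bracho_borealis; p = 4/22 = 0.182.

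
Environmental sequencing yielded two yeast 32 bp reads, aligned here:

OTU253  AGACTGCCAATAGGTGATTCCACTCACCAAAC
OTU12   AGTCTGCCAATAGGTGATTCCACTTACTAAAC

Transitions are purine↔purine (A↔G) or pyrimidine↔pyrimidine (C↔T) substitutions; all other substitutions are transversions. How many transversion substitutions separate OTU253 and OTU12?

Differing sites — 3:A/T (Tv); 25:C/T (Ti); 28:C/T (Ti).
Of the 3 differences, 2 transitions and 1 transversion, so the answer is 1.

1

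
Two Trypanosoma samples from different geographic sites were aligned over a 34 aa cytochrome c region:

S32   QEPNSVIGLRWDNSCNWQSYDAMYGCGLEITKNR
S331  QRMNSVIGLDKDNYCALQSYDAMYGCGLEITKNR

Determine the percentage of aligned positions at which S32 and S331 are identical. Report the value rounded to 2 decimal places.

Mismatches occur at site 2 (E↔R), site 3 (P↔M), site 10 (R↔D), site 11 (W↔K), site 14 (S↔Y), site 16 (N↔A), site 17 (W↔L).
27 of the 34 sites match, so the percent identity is 27/34 × 100 = 79.41%.

79.41%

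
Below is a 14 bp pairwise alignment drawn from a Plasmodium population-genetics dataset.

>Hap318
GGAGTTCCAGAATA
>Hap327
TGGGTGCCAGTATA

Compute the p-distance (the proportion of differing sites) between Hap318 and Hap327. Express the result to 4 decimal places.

Differing sites — 1:G/T; 3:A/G; 6:T/G; 11:A/T.
There are 4 differences over 14 sites, so p = 4/14 = 0.2857.

0.2857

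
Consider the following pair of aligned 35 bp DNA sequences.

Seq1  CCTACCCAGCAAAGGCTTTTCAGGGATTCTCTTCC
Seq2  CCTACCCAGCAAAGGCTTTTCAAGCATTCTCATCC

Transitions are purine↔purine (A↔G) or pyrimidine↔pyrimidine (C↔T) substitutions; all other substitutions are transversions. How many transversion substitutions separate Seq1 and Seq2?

The sequences differ at positions 23 (G/A, transition), 25 (G/C, transversion), 32 (T/A, transversion).
Of the 3 differences, 1 transition and 2 transversions, so the answer is 2.

2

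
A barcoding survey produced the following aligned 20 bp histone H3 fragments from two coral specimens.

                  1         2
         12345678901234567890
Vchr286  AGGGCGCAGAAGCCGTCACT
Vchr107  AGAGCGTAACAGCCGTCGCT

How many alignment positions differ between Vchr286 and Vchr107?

Mismatches occur at site 3 (G/A), site 7 (C/T), site 9 (G/A), site 10 (A/C), site 18 (A/G).
That gives 5 mismatches out of 20 aligned sites, so the Hamming distance is 5.

5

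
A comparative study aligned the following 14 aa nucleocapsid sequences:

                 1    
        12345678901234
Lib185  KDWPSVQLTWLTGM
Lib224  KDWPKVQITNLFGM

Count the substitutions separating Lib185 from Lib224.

Mismatches occur at site 5 (S↔K), site 8 (L↔I), site 10 (W↔N), site 12 (T↔F).
That gives 4 mismatches out of 14 aligned sites, so the Hamming distance is 4.

4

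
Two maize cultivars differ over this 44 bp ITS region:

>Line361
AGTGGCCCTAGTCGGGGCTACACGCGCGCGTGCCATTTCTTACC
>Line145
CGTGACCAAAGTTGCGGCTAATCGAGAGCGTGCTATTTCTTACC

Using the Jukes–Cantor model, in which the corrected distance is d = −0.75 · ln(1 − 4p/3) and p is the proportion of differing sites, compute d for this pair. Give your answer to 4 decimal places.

Differing sites — 1:A/C; 5:G/A; 8:C/A; 9:T/A; 13:C/T; 15:G/C; 21:C/A; 22:A/T; 25:C/A; 27:C/A; 34:C/T.
p = 11/44 = 0.250000.
d = −0.75 · ln(1 − (4/3)·0.250000) = −0.75 · ln(0.666667) = −0.75 · (-0.405465) = 0.3041.

0.3041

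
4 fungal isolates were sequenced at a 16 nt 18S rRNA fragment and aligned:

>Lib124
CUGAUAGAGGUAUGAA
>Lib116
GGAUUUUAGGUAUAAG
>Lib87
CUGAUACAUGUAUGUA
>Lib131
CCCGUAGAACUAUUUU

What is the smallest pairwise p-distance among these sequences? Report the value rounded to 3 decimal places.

0.188

Pairwise Hamming distances:
  Lib124 vs Lib116: 8
  Lib124 vs Lib87: 3
  Lib124 vs Lib131: 8
  Lib116 vs Lib87: 10
  Lib116 vs Lib131: 11
  Lib87 vs Lib131: 8
The smallest is 3 mismatches, between Lib124 and Lib87; p = 3/16 = 0.188.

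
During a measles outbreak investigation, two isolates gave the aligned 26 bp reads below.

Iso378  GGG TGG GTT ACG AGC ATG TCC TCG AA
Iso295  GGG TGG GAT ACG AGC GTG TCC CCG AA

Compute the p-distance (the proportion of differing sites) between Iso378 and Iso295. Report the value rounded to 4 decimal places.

0.1154

Mismatches occur at site 8 (T↔A), site 16 (A↔G), site 22 (T↔C).
There are 3 differences over 26 sites, so p = 3/26 = 0.1154.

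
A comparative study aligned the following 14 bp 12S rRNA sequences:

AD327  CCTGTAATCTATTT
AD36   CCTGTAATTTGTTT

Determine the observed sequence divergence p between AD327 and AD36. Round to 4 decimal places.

Differing sites — 9:C/T; 11:A/G.
There are 2 differences over 14 sites, so p = 2/14 = 0.1429.

0.1429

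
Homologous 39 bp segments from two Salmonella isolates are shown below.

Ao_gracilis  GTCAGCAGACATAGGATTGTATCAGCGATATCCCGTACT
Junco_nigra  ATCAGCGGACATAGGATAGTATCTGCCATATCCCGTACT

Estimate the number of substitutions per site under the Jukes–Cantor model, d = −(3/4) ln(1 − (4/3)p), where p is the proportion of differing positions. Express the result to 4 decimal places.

Differing sites — 1:G/A; 7:A/G; 18:T/A; 24:A/T; 27:G/C.
p = 5/39 = 0.128205.
d = −0.75 · ln(1 − (4/3)·0.128205) = −0.75 · ln(0.829060) = −0.75 · (-0.187463) = 0.1406.

0.1406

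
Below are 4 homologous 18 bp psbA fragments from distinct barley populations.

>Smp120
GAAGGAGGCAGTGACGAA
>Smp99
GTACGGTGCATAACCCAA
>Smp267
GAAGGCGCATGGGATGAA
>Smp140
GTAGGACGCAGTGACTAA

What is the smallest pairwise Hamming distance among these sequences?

3

Pairwise Hamming distances:
  Smp120 vs Smp99: 9
  Smp120 vs Smp267: 6
  Smp120 vs Smp140: 3
  Smp99 vs Smp267: 13
  Smp99 vs Smp140: 8
  Smp267 vs Smp140: 9
The smallest is 3, between Smp120 and Smp140.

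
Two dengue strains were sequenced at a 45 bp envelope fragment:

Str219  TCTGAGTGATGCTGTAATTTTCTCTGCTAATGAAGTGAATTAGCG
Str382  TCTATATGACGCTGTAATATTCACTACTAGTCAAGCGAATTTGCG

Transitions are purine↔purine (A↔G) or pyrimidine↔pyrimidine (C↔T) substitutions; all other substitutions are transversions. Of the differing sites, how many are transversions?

Mismatches occur at site 4 (G↔A, transition), site 5 (A↔T, transversion), site 6 (G↔A, transition), site 10 (T↔C, transition), site 19 (T↔A, transversion), site 23 (T↔A, transversion), site 26 (G↔A, transition), site 30 (A↔G, transition), site 32 (G↔C, transversion), site 36 (T↔C, transition), site 42 (A↔T, transversion).
Of the 11 differences, 6 transitions and 5 transversions, so the answer is 5.

5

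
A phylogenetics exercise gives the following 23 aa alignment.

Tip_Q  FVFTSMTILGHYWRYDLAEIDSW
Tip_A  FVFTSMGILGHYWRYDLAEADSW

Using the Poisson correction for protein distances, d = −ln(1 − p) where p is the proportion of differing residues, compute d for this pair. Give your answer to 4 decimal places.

0.0910

Mismatches occur at site 7 (T↔G), site 20 (I↔A).
p = 2/23 = 0.086957.
d = −ln(1 − 0.086957) = −ln(0.913043) = 0.0910.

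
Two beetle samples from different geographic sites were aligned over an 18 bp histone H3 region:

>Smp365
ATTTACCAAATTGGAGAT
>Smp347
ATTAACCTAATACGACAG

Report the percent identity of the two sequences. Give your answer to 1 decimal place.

Mismatches occur at site 4 (T↔A), site 8 (A↔T), site 12 (T↔A), site 13 (G↔C), site 16 (G↔C), site 18 (T↔G).
12 of the 18 sites match, so the percent identity is 12/18 × 100 = 66.7%.

66.7%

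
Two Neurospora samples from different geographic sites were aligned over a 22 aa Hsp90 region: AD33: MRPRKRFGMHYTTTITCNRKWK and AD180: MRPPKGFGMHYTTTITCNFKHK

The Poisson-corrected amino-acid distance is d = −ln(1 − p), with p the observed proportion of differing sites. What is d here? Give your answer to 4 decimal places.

Mismatches occur at site 4 (R↔P), site 6 (R↔G), site 19 (R↔F), site 21 (W↔H).
p = 4/22 = 0.181818.
d = −ln(1 − 0.181818) = −ln(0.818182) = 0.2007.

0.2007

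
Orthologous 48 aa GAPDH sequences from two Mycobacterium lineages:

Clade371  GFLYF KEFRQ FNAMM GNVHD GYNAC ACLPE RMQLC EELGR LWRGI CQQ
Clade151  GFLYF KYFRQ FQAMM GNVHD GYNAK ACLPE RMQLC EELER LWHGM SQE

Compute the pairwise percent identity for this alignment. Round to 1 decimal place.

Mismatches occur at site 7 (E→Y), site 12 (N→Q), site 25 (C→K), site 39 (G→E), site 43 (R→H), site 45 (I→M), site 46 (C→S), site 48 (Q→E).
40 of the 48 sites match, so the percent identity is 40/48 × 100 = 83.3%.

83.3%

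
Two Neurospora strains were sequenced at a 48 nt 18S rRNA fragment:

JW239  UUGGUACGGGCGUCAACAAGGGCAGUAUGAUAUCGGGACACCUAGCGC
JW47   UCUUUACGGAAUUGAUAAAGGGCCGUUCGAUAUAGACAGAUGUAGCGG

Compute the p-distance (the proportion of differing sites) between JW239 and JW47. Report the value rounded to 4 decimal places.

Differing sites — 2:U/C; 3:G/U; 4:G/U; 10:G/A; 11:C/A; 12:G/U; 14:C/G; 16:A/U; 17:C/A; 24:A/C; 27:A/U; 28:U/C; 34:C/A; 36:G/A; 37:G/C; 39:C/G; 41:C/U; 42:C/G; 48:C/G.
There are 19 differences over 48 sites, so p = 19/48 = 0.3958.

0.3958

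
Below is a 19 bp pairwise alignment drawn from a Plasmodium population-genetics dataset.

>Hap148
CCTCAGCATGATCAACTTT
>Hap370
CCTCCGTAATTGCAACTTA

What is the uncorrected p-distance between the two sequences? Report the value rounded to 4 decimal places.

0.3684

Mismatches occur at site 5 (A→C), site 7 (C→T), site 9 (T→A), site 10 (G→T), site 11 (A→T), site 12 (T→G), site 19 (T→A).
There are 7 differences over 19 sites, so p = 7/19 = 0.3684.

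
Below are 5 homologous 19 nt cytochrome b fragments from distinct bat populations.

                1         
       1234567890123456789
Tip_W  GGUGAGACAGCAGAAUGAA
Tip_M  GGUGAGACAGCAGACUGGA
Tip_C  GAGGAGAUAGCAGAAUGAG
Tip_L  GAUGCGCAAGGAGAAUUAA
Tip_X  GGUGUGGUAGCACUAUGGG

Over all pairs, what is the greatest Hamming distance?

Pairwise Hamming distances:
  Tip_W vs Tip_M: 2
  Tip_W vs Tip_C: 4
  Tip_W vs Tip_L: 6
  Tip_W vs Tip_X: 7
  Tip_M vs Tip_C: 6
  Tip_M vs Tip_L: 8
  Tip_M vs Tip_X: 7
  Tip_C vs Tip_L: 7
  Tip_C vs Tip_X: 7
  Tip_L vs Tip_X: 10
The largest is 10, between Tip_L and Tip_X.

10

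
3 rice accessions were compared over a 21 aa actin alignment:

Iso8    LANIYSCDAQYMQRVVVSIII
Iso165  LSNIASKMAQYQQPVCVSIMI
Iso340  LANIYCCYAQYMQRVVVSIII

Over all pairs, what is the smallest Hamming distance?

2

Pairwise Hamming distances:
  Iso8 vs Iso165: 8
  Iso8 vs Iso340: 2
  Iso165 vs Iso340: 9
The smallest is 2, between Iso8 and Iso340.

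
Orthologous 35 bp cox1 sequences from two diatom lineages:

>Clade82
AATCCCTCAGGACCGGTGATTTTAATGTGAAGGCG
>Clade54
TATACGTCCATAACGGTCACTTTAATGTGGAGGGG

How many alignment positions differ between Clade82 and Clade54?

11

The sequences differ at positions 1 (A/T), 4 (C/A), 6 (C/G), 9 (A/C), 10 (G/A), 11 (G/T), 13 (C/A), 18 (G/C), 20 (T/C), 30 (A/G), 34 (C/G).
That gives 11 mismatches out of 35 aligned sites, so the Hamming distance is 11.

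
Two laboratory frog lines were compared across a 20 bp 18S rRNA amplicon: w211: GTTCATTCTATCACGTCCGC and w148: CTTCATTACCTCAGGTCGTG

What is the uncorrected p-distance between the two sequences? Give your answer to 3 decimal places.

0.400

Mismatches occur at site 1 (G↔C), site 8 (C↔A), site 9 (T↔C), site 10 (A↔C), site 14 (C↔G), site 18 (C↔G), site 19 (G↔T), site 20 (C↔G).
There are 8 differences over 20 sites, so p = 8/20 = 0.400.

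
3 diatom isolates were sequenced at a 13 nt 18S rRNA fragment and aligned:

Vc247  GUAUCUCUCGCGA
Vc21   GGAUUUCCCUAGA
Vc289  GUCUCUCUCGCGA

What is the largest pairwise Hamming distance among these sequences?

6

Pairwise Hamming distances:
  Vc247 vs Vc21: 5
  Vc247 vs Vc289: 1
  Vc21 vs Vc289: 6
The largest is 6, between Vc21 and Vc289.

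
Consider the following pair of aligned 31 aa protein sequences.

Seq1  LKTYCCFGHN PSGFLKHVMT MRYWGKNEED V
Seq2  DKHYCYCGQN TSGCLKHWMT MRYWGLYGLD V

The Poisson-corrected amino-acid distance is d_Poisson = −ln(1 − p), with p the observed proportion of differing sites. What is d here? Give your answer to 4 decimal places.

0.4895

Differing sites — 1:L/D; 3:T/H; 6:C/Y; 7:F/C; 9:H/Q; 11:P/T; 14:F/C; 18:V/W; 26:K/L; 27:N/Y; 28:E/G; 29:E/L.
p = 12/31 = 0.387097.
d = −ln(1 − 0.387097) = −ln(0.612903) = 0.4895.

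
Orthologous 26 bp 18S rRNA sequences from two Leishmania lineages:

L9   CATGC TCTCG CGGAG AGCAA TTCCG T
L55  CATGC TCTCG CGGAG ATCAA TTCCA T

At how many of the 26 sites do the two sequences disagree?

2

Differing sites — 17:G/T; 25:G/A.
That gives 2 mismatches out of 26 aligned sites, so the Hamming distance is 2.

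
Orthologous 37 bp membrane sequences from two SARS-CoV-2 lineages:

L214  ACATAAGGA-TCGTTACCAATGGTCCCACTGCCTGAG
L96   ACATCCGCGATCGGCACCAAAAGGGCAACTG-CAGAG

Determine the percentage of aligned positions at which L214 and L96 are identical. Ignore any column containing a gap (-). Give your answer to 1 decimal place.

Excluding the 2 gap columns leaves 35 comparable sites.
Differing sites — 5:A/C; 6:A/C; 8:G/C; 9:A/G; 14:T/G; 15:T/C; 21:T/A; 22:G/A; 24:T/G; 25:C/G; 27:C/A; 34:T/A.
23 of the 35 comparable sites match, so the percent identity is 23/35 × 100 = 65.7%.

65.7%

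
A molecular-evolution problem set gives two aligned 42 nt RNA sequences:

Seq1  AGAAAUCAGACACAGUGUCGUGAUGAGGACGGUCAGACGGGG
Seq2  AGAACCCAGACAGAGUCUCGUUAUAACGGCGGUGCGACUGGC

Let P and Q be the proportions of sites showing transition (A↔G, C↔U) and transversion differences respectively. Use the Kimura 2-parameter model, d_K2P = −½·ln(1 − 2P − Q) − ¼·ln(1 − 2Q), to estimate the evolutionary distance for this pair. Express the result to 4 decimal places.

The sequences differ at positions 5 (A/C, transversion), 6 (U/C, transition), 13 (C/G, transversion), 17 (G/C, transversion), 22 (G/U, transversion), 25 (G/A, transition), 27 (G/C, transversion), 29 (A/G, transition), 34 (C/G, transversion), 35 (A/C, transversion), 39 (G/U, transversion), 42 (G/C, transversion).
Of the 12 differences, 3 transitions and 9 transversions over 42 sites: P = 3/42 = 0.071429, Q = 9/42 = 0.214286.
d = −0.5·ln(0.642856) − 0.25·ln(0.571428) = −0.5·(-0.441835) − 0.25·(-0.559617) = 0.3608.

0.3608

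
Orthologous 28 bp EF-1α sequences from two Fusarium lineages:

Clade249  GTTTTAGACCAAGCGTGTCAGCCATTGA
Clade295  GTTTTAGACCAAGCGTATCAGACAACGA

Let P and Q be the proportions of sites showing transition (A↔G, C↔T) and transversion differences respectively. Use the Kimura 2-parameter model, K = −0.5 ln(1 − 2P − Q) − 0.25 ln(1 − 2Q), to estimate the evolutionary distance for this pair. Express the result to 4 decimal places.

0.1591

The sequences differ at positions 17 (G/A, transition), 22 (C/A, transversion), 25 (T/A, transversion), 26 (T/C, transition).
Of the 4 differences, 2 transitions and 2 transversions over 28 sites: P = 2/28 = 0.071429, Q = 2/28 = 0.071429.
d = −0.5·ln(0.785713) − 0.25·ln(0.857142) = −0.5·(-0.241164) − 0.25·(-0.154152) = 0.1591.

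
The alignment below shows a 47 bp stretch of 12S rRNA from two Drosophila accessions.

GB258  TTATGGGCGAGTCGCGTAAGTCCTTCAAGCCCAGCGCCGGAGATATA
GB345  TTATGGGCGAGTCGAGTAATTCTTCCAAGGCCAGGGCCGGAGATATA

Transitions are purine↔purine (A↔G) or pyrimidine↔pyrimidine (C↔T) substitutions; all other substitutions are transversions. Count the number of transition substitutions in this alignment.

Mismatches occur at site 15 (C→A, transversion), site 20 (G→T, transversion), site 23 (C→T, transition), site 25 (T→C, transition), site 30 (C→G, transversion), site 35 (C→G, transversion).
Of the 6 differences, 2 transitions and 4 transversions, so the answer is 2.

2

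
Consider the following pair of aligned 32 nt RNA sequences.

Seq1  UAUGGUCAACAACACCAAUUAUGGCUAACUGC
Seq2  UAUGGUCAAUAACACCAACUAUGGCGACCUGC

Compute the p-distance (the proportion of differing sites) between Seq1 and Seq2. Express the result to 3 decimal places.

0.125

The sequences differ at positions 10 (C/U), 19 (U/C), 26 (U/G), 28 (A/C).
There are 4 differences over 32 sites, so p = 4/32 = 0.125.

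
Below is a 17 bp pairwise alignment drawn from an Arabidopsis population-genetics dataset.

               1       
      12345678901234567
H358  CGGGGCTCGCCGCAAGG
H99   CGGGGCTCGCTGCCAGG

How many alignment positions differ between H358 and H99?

2

Differing sites — 11:C/T; 14:A/C.
That gives 2 mismatches out of 17 aligned sites, so the Hamming distance is 2.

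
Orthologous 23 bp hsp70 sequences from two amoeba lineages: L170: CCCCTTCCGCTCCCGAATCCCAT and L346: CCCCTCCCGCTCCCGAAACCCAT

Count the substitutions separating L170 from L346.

The sequences differ at positions 6 (T/C), 18 (T/A).
That gives 2 mismatches out of 23 aligned sites, so the Hamming distance is 2.

2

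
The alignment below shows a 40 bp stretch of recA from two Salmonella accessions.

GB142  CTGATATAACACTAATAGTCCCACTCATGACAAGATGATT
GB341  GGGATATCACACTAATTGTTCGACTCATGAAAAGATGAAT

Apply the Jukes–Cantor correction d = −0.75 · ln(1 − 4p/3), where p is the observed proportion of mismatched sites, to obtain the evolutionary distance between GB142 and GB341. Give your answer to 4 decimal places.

Mismatches occur at site 1 (C/G), site 2 (T/G), site 8 (A/C), site 17 (A/T), site 20 (C/T), site 22 (C/G), site 31 (C/A), site 39 (T/A).
p = 8/40 = 0.200000.
d = −0.75 · ln(1 − (4/3)·0.200000) = −0.75 · ln(0.733333) = −0.75 · (-0.310155) = 0.2326.

0.2326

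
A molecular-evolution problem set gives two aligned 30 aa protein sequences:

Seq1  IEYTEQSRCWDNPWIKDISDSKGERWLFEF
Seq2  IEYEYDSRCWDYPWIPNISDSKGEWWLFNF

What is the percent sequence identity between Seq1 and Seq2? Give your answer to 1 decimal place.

73.3%

Differing sites — 4:T/E; 5:E/Y; 6:Q/D; 12:N/Y; 16:K/P; 17:D/N; 25:R/W; 29:E/N.
22 of the 30 sites match, so the percent identity is 22/30 × 100 = 73.3%.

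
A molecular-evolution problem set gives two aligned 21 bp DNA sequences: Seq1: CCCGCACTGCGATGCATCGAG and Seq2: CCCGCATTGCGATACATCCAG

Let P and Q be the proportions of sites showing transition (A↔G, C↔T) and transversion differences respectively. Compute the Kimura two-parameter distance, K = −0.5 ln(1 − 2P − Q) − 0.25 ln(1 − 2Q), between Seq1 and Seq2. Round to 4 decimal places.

0.1610

Differing sites — 7:C/T (Ti); 14:G/A (Ti); 19:G/C (Tv).
Of the 3 differences, 2 transitions and 1 transversion over 21 sites: P = 2/21 = 0.095238, Q = 1/21 = 0.047619.
d = −0.5·ln(0.761905) − 0.25·ln(0.904762) = −0.5·(-0.271933) − 0.25·(-0.100083) = 0.1610.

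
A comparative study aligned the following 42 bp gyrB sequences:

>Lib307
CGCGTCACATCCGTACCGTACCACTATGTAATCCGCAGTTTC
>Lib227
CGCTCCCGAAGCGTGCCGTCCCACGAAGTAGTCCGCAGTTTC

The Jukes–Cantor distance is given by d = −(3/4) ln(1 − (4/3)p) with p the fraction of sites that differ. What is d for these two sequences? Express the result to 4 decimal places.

Differing sites — 4:G/T; 5:T/C; 7:A/C; 8:C/G; 10:T/A; 11:C/G; 15:A/G; 20:A/C; 25:T/G; 27:T/A; 31:A/G.
p = 11/42 = 0.261905.
d = −0.75 · ln(1 − (4/3)·0.261905) = −0.75 · ln(0.650793) = −0.75 · (-0.429564) = 0.3222.

0.3222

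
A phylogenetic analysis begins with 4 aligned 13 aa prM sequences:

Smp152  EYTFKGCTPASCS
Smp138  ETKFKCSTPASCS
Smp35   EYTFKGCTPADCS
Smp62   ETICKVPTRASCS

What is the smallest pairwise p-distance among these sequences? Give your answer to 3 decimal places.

Pairwise Hamming distances:
  Smp152 vs Smp138: 4
  Smp152 vs Smp35: 1
  Smp152 vs Smp62: 6
  Smp138 vs Smp35: 5
  Smp138 vs Smp62: 5
  Smp35 vs Smp62: 7
The smallest is 1 mismatch, between Smp152 and Smp35; p = 1/13 = 0.077.

0.077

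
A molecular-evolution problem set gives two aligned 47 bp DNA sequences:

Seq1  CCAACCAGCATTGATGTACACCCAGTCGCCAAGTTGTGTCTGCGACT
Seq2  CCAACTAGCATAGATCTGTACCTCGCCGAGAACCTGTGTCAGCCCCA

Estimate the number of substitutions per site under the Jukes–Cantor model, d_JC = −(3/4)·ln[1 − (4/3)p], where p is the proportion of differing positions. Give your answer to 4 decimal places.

Mismatches occur at site 6 (C→T), site 12 (T→A), site 16 (G→C), site 18 (A→G), site 19 (C→T), site 23 (C→T), site 24 (A→C), site 26 (T→C), site 29 (C→A), site 30 (C→G), site 33 (G→C), site 34 (T→C), site 41 (T→A), site 44 (G→C), site 45 (A→C), site 47 (T→A).
p = 16/47 = 0.340426.
d = −0.75 · ln(1 − (4/3)·0.340426) = −0.75 · ln(0.546099) = −0.75 · (-0.604955) = 0.4537.

0.4537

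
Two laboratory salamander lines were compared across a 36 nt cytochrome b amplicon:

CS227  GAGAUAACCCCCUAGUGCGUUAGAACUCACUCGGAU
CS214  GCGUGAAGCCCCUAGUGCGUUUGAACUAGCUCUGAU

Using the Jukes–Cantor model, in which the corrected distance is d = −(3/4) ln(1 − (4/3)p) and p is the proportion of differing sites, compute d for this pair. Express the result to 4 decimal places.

0.2635

Mismatches occur at site 2 (A/C), site 4 (A/U), site 5 (U/G), site 8 (C/G), site 22 (A/U), site 28 (C/A), site 29 (A/G), site 33 (G/U).
p = 8/36 = 0.222222.
d = −0.75 · ln(1 − (4/3)·0.222222) = −0.75 · ln(0.703704) = −0.75 · (-0.351397) = 0.2635.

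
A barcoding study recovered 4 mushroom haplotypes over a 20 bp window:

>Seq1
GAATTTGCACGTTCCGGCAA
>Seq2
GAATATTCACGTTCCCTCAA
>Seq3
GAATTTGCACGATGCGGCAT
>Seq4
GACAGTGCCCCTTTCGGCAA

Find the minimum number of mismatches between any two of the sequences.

3

Pairwise Hamming distances:
  Seq1 vs Seq2: 4
  Seq1 vs Seq3: 3
  Seq1 vs Seq4: 6
  Seq2 vs Seq3: 7
  Seq2 vs Seq4: 9
  Seq3 vs Seq4: 8
The smallest is 3, between Seq1 and Seq3.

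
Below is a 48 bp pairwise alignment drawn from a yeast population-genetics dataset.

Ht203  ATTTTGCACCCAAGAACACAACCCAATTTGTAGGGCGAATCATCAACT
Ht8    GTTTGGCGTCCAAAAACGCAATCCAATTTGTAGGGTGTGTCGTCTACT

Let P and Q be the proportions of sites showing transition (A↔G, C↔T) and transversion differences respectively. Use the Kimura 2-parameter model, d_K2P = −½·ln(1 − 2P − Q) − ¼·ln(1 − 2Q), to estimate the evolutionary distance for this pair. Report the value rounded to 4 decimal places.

0.3211

The sequences differ at positions 1 (A/G, transition), 5 (T/G, transversion), 8 (A/G, transition), 9 (C/T, transition), 14 (G/A, transition), 18 (A/G, transition), 22 (C/T, transition), 36 (C/T, transition), 38 (A/T, transversion), 39 (A/G, transition), 42 (A/G, transition), 45 (A/T, transversion).
Of the 12 differences, 9 transitions and 3 transversions over 48 sites: P = 9/48 = 0.187500, Q = 3/48 = 0.062500.
d = −0.5·ln(0.562500) − 0.25·ln(0.875000) = −0.5·(-0.575364) − 0.25·(-0.133531) = 0.3211.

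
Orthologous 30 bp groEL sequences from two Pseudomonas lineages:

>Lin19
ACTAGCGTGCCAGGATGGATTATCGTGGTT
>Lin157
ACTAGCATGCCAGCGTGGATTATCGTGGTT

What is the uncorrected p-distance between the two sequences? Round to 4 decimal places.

Mismatches occur at site 7 (G→A), site 14 (G→C), site 15 (A→G).
There are 3 differences over 30 sites, so p = 3/30 = 0.1000.

0.1000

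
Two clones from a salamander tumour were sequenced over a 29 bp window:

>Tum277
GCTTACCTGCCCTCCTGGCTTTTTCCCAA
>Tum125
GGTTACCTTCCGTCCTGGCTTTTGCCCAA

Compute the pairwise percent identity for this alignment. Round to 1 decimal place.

86.2%

Mismatches occur at site 2 (C↔G), site 9 (G↔T), site 12 (C↔G), site 24 (T↔G).
25 of the 29 sites match, so the percent identity is 25/29 × 100 = 86.2%.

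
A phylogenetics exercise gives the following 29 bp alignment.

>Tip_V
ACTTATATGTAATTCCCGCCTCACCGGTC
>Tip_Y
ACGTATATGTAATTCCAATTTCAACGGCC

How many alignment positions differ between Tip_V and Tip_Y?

Differing sites — 3:T/G; 17:C/A; 18:G/A; 19:C/T; 20:C/T; 24:C/A; 28:T/C.
That gives 7 mismatches out of 29 aligned sites, so the Hamming distance is 7.

7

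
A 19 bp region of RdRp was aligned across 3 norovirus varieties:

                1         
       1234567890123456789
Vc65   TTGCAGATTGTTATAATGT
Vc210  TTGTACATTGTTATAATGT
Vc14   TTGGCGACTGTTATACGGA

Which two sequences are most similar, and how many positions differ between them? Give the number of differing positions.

Pairwise Hamming distances:
  Vc65 vs Vc210: 2
  Vc65 vs Vc14: 6
  Vc210 vs Vc14: 7
The smallest is 2, between Vc65 and Vc210.

2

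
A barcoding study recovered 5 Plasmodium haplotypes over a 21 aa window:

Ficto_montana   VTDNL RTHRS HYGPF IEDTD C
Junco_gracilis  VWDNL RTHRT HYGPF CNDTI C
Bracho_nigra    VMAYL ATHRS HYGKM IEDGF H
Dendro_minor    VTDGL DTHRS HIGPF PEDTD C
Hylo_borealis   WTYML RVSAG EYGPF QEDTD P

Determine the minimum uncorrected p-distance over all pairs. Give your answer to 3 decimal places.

0.190

Pairwise Hamming distances:
  Ficto_montana vs Junco_gracilis: 5
  Ficto_montana vs Bracho_nigra: 9
  Ficto_montana vs Dendro_minor: 4
  Ficto_montana vs Hylo_borealis: 10
  Junco_gracilis vs Bracho_nigra: 12
  Junco_gracilis vs Dendro_minor: 8
  Junco_gracilis vs Hylo_borealis: 13
  Bracho_nigra vs Dendro_minor: 11
  Bracho_nigra vs Hylo_borealis: 16
  Dendro_minor vs Hylo_borealis: 12
The smallest is 4 mismatches, between Ficto_montana and Dendro_minor; p = 4/21 = 0.190.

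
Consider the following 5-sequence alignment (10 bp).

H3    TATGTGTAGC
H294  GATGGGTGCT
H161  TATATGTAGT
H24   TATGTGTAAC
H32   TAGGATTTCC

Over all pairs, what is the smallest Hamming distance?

Pairwise Hamming distances:
  H3 vs H294: 5
  H3 vs H161: 2
  H3 vs H24: 1
  H3 vs H32: 5
  H294 vs H161: 5
  H294 vs H24: 5
  H294 vs H32: 6
  H161 vs H24: 3
  H161 vs H32: 7
  H24 vs H32: 5
The smallest is 1, between H3 and H24.

1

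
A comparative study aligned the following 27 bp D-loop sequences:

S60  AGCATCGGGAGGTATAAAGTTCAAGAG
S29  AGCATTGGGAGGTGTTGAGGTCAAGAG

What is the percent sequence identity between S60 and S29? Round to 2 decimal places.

81.48%

Mismatches occur at site 6 (C/T), site 14 (A/G), site 16 (A/T), site 17 (A/G), site 20 (T/G).
22 of the 27 sites match, so the percent identity is 22/27 × 100 = 81.48%.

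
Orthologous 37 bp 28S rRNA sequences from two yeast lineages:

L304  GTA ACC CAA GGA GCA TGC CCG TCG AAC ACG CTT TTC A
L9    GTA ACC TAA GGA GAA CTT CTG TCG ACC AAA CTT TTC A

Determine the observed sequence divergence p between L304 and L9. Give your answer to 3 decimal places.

0.243

The sequences differ at positions 7 (C/T), 14 (C/A), 16 (T/C), 17 (G/T), 18 (C/T), 20 (C/T), 26 (A/C), 29 (C/A), 30 (G/A).
There are 9 differences over 37 sites, so p = 9/37 = 0.243.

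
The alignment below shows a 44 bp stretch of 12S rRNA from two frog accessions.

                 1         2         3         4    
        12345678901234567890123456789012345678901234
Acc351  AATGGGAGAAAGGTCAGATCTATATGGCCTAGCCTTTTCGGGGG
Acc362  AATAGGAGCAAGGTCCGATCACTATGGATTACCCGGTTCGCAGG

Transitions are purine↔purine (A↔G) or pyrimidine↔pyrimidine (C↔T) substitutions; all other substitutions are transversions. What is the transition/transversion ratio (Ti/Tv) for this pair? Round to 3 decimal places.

Differing sites — 4:G/A (Ti); 9:A/C (Tv); 16:A/C (Tv); 21:T/A (Tv); 22:A/C (Tv); 28:C/A (Tv); 29:C/T (Ti); 32:G/C (Tv); 35:T/G (Tv); 36:T/G (Tv); 41:G/C (Tv); 42:G/A (Ti).
Of the 12 differences, 3 transitions and 9 transversions, so Ti/Tv = 3/9 = 0.333.

0.333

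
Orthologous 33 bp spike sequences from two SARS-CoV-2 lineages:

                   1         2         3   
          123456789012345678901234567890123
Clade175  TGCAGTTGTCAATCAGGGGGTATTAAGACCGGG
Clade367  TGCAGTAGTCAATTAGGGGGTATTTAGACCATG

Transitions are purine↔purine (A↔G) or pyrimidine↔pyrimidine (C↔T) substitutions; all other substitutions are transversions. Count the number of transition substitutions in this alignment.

2

Differing sites — 7:T/A (Tv); 14:C/T (Ti); 25:A/T (Tv); 31:G/A (Ti); 32:G/T (Tv).
Of the 5 differences, 2 transitions and 3 transversions, so the answer is 2.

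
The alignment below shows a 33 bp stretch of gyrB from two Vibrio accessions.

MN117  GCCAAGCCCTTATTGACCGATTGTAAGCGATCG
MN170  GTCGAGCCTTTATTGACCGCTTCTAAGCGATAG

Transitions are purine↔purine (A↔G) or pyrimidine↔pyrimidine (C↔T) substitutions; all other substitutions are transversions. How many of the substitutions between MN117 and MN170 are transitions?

The sequences differ at positions 2 (C/T, transition), 4 (A/G, transition), 9 (C/T, transition), 20 (A/C, transversion), 23 (G/C, transversion), 32 (C/A, transversion).
Of the 6 differences, 3 transitions and 3 transversions, so the answer is 3.

3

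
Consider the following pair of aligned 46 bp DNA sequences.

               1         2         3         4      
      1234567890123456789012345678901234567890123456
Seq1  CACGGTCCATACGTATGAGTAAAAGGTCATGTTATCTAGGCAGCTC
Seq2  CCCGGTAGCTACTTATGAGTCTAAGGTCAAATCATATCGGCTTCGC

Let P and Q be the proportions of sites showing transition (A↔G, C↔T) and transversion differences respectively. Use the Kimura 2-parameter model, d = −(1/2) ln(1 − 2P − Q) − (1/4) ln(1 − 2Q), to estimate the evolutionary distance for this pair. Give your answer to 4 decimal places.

0.4389

Mismatches occur at site 2 (A→C, transversion), site 7 (C→A, transversion), site 8 (C→G, transversion), site 9 (A→C, transversion), site 13 (G→T, transversion), site 21 (A→C, transversion), site 22 (A→T, transversion), site 30 (T→A, transversion), site 31 (G→A, transition), site 33 (T→C, transition), site 36 (C→A, transversion), site 38 (A→C, transversion), site 42 (A→T, transversion), site 43 (G→T, transversion), site 45 (T→G, transversion).
Of the 15 differences, 2 transitions and 13 transversions over 46 sites: P = 2/46 = 0.043478, Q = 13/46 = 0.282609.
d = −0.5·ln(0.630435) − 0.25·ln(0.434782) = −0.5·(-0.461345) − 0.25·(-0.832911) = 0.4389.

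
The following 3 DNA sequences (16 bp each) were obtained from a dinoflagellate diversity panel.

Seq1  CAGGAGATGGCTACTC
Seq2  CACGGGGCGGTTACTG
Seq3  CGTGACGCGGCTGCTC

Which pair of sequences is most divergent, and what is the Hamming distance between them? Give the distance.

7

Pairwise Hamming distances:
  Seq1 vs Seq2: 6
  Seq1 vs Seq3: 6
  Seq2 vs Seq3: 7
The largest is 7, between Seq2 and Seq3.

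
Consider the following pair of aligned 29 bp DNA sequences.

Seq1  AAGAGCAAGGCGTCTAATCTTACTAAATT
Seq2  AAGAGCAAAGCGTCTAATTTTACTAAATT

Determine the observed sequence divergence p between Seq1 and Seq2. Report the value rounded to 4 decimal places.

0.0690

Differing sites — 9:G/A; 19:C/T.
There are 2 differences over 29 sites, so p = 2/29 = 0.0690.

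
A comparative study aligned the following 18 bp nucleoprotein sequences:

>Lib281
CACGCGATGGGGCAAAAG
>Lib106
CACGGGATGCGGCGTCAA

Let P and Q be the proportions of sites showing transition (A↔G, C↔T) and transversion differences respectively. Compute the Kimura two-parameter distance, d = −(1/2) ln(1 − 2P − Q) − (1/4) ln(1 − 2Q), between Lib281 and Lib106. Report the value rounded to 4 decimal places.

0.4408

The sequences differ at positions 5 (C/G, transversion), 10 (G/C, transversion), 14 (A/G, transition), 15 (A/T, transversion), 16 (A/C, transversion), 18 (G/A, transition).
Of the 6 differences, 2 transitions and 4 transversions over 18 sites: P = 2/18 = 0.111111, Q = 4/18 = 0.222222.
d = −0.5·ln(0.555556) − 0.25·ln(0.555556) = −0.5·(-0.587786) − 0.25·(-0.587786) = 0.4408.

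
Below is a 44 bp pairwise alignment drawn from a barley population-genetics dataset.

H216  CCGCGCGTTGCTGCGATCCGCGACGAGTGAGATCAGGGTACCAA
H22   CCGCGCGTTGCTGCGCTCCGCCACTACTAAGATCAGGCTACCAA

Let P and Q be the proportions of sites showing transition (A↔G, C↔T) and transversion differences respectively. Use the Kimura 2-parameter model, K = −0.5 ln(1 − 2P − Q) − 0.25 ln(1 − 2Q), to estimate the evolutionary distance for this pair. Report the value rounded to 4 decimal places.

Mismatches occur at site 16 (A→C, transversion), site 22 (G→C, transversion), site 25 (G→T, transversion), site 27 (G→C, transversion), site 29 (G→A, transition), site 38 (G→C, transversion).
Of the 6 differences, 1 transition and 5 transversions over 44 sites: P = 1/44 = 0.022727, Q = 5/44 = 0.113636.
d = −0.5·ln(0.840910) − 0.25·ln(0.772728) = −0.5·(-0.173271) − 0.25·(-0.257828) = 0.1511.

0.1511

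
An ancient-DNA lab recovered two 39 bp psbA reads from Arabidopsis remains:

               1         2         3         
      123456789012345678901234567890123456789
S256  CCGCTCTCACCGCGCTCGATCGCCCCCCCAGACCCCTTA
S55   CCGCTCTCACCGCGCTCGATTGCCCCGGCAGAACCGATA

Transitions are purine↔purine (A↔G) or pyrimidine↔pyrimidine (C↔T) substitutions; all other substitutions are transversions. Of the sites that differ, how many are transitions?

1

Mismatches occur at site 21 (C→T, transition), site 27 (C→G, transversion), site 28 (C→G, transversion), site 33 (C→A, transversion), site 36 (C→G, transversion), site 37 (T→A, transversion).
Of the 6 differences, 1 transition and 5 transversions, so the answer is 1.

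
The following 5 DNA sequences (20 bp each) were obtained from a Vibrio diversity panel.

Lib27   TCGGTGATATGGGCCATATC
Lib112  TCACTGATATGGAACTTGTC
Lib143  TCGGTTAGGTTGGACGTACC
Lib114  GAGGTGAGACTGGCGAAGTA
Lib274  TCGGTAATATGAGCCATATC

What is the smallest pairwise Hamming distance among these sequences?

2

Pairwise Hamming distances:
  Lib27 vs Lib112: 6
  Lib27 vs Lib143: 7
  Lib27 vs Lib114: 9
  Lib27 vs Lib274: 2
  Lib112 vs Lib143: 10
  Lib112 vs Lib114: 13
  Lib112 vs Lib274: 8
  Lib143 vs Lib114: 12
  Lib143 vs Lib274: 8
  Lib114 vs Lib274: 11
The smallest is 2, between Lib27 and Lib274.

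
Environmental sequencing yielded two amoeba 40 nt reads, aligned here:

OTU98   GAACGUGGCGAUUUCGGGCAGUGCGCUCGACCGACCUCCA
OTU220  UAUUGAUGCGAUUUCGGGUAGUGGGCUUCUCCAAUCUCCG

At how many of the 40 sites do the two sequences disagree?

13

Mismatches occur at site 1 (G/U), site 3 (A/U), site 4 (C/U), site 6 (U/A), site 7 (G/U), site 19 (C/U), site 24 (C/G), site 28 (C/U), site 29 (G/C), site 30 (A/U), site 33 (G/A), site 35 (C/U), site 40 (A/G).
That gives 13 mismatches out of 40 aligned sites, so the Hamming distance is 13.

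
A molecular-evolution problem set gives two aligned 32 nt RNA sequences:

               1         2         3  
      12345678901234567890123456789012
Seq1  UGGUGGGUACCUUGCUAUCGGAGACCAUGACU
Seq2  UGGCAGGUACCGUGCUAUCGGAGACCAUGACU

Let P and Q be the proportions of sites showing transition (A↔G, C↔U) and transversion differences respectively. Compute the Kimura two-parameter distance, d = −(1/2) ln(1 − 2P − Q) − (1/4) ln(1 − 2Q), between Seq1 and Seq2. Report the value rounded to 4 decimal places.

The sequences differ at positions 4 (U/C, transition), 5 (G/A, transition), 12 (U/G, transversion).
Of the 3 differences, 2 transitions and 1 transversion over 32 sites: P = 2/32 = 0.062500, Q = 1/32 = 0.031250.
d = −0.5·ln(0.843750) − 0.25·ln(0.937500) = −0.5·(-0.169899) − 0.25·(-0.064539) = 0.1011.

0.1011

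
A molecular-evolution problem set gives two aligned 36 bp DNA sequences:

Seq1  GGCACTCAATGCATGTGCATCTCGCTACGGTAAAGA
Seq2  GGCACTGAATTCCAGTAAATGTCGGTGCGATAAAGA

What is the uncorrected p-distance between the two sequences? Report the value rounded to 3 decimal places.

Mismatches occur at site 7 (C↔G), site 11 (G↔T), site 13 (A↔C), site 14 (T↔A), site 17 (G↔A), site 18 (C↔A), site 21 (C↔G), site 25 (C↔G), site 27 (A↔G), site 30 (G↔A).
There are 10 differences over 36 sites, so p = 10/36 = 0.278.

0.278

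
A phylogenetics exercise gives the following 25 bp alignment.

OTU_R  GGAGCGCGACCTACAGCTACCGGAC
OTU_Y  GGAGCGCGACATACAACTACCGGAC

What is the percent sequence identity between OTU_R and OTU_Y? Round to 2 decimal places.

92.00%

Mismatches occur at site 11 (C/A), site 16 (G/A).
23 of the 25 sites match, so the percent identity is 23/25 × 100 = 92.00%.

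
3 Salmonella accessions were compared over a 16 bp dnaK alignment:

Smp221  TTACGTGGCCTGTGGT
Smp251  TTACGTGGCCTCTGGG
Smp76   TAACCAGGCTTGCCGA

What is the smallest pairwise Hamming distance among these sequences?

2

Pairwise Hamming distances:
  Smp221 vs Smp251: 2
  Smp221 vs Smp76: 7
  Smp251 vs Smp76: 8
The smallest is 2, between Smp221 and Smp251.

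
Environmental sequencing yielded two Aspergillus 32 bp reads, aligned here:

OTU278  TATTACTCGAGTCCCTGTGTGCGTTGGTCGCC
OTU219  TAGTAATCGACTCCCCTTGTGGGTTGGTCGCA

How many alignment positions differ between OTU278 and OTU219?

The sequences differ at positions 3 (T/G), 6 (C/A), 11 (G/C), 16 (T/C), 17 (G/T), 22 (C/G), 32 (C/A).
That gives 7 mismatches out of 32 aligned sites, so the Hamming distance is 7.

7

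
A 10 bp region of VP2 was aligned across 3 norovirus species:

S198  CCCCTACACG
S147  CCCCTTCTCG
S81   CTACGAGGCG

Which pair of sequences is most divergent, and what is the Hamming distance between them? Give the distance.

Pairwise Hamming distances:
  S198 vs S147: 2
  S198 vs S81: 5
  S147 vs S81: 6
The largest is 6, between S147 and S81.

6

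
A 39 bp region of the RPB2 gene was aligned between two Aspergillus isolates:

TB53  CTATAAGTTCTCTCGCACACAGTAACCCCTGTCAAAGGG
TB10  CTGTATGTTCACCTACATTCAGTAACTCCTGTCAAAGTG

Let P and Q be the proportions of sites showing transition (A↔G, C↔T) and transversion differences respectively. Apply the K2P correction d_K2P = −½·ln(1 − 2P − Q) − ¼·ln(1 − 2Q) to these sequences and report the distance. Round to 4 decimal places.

0.3214

The sequences differ at positions 3 (A/G, transition), 6 (A/T, transversion), 11 (T/A, transversion), 13 (T/C, transition), 14 (C/T, transition), 15 (G/A, transition), 18 (C/T, transition), 19 (A/T, transversion), 27 (C/T, transition), 38 (G/T, transversion).
Of the 10 differences, 6 transitions and 4 transversions over 39 sites: P = 6/39 = 0.153846, Q = 4/39 = 0.102564.
d = −0.5·ln(0.589744) − 0.25·ln(0.794872) = −0.5·(-0.528067) − 0.25·(-0.229574) = 0.3214.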